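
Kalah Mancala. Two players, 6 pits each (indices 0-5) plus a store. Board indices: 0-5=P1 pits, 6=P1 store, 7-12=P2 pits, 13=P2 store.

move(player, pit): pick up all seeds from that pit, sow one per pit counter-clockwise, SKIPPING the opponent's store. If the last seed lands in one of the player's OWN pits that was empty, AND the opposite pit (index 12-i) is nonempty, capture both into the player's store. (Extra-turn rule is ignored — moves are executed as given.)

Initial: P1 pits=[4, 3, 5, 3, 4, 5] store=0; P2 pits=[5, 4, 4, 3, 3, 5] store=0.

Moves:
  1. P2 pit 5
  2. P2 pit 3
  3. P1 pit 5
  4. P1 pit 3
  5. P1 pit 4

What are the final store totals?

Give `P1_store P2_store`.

Move 1: P2 pit5 -> P1=[5,4,6,4,4,5](0) P2=[5,4,4,3,3,0](1)
Move 2: P2 pit3 -> P1=[5,4,6,4,4,5](0) P2=[5,4,4,0,4,1](2)
Move 3: P1 pit5 -> P1=[5,4,6,4,4,0](1) P2=[6,5,5,1,4,1](2)
Move 4: P1 pit3 -> P1=[5,4,6,0,5,1](2) P2=[7,5,5,1,4,1](2)
Move 5: P1 pit4 -> P1=[5,4,6,0,0,2](3) P2=[8,6,6,1,4,1](2)

Answer: 3 2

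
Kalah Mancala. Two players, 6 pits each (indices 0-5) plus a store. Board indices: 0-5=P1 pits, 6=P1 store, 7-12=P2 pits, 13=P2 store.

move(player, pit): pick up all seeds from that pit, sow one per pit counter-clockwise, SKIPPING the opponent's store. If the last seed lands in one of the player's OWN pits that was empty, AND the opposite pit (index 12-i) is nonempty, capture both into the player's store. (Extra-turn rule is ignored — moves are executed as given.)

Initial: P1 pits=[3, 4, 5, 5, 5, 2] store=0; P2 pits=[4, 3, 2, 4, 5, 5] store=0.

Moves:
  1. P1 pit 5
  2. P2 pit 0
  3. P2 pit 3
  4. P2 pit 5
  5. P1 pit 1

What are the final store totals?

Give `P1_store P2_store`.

Move 1: P1 pit5 -> P1=[3,4,5,5,5,0](1) P2=[5,3,2,4,5,5](0)
Move 2: P2 pit0 -> P1=[3,4,5,5,5,0](1) P2=[0,4,3,5,6,6](0)
Move 3: P2 pit3 -> P1=[4,5,5,5,5,0](1) P2=[0,4,3,0,7,7](1)
Move 4: P2 pit5 -> P1=[5,6,6,6,6,1](1) P2=[0,4,3,0,7,0](2)
Move 5: P1 pit1 -> P1=[5,0,7,7,7,2](2) P2=[1,4,3,0,7,0](2)

Answer: 2 2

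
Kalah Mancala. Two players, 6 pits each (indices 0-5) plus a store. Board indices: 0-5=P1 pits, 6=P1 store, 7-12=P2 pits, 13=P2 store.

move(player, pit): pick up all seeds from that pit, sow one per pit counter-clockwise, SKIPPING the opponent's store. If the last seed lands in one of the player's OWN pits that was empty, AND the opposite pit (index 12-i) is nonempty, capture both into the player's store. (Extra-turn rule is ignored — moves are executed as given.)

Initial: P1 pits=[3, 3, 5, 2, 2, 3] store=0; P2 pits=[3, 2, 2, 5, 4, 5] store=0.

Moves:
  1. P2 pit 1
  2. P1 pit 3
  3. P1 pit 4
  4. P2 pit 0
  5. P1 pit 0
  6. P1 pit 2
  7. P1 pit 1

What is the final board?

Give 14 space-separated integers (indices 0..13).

Answer: 0 0 1 2 2 7 7 1 2 0 7 5 5 0

Derivation:
Move 1: P2 pit1 -> P1=[3,3,5,2,2,3](0) P2=[3,0,3,6,4,5](0)
Move 2: P1 pit3 -> P1=[3,3,5,0,3,4](0) P2=[3,0,3,6,4,5](0)
Move 3: P1 pit4 -> P1=[3,3,5,0,0,5](1) P2=[4,0,3,6,4,5](0)
Move 4: P2 pit0 -> P1=[3,3,5,0,0,5](1) P2=[0,1,4,7,5,5](0)
Move 5: P1 pit0 -> P1=[0,4,6,0,0,5](6) P2=[0,1,0,7,5,5](0)
Move 6: P1 pit2 -> P1=[0,4,0,1,1,6](7) P2=[1,2,0,7,5,5](0)
Move 7: P1 pit1 -> P1=[0,0,1,2,2,7](7) P2=[1,2,0,7,5,5](0)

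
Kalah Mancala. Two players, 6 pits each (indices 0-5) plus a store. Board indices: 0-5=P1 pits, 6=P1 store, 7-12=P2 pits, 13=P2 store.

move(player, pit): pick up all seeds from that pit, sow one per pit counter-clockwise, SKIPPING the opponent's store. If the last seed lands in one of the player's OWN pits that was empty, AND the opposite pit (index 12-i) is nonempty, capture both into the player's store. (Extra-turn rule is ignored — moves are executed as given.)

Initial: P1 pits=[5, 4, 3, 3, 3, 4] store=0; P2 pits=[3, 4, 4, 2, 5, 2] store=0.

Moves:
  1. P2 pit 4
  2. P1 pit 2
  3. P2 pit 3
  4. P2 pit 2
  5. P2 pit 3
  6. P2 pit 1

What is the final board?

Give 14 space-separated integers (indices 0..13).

Answer: 6 5 0 4 4 5 1 3 0 1 1 4 6 2

Derivation:
Move 1: P2 pit4 -> P1=[6,5,4,3,3,4](0) P2=[3,4,4,2,0,3](1)
Move 2: P1 pit2 -> P1=[6,5,0,4,4,5](1) P2=[3,4,4,2,0,3](1)
Move 3: P2 pit3 -> P1=[6,5,0,4,4,5](1) P2=[3,4,4,0,1,4](1)
Move 4: P2 pit2 -> P1=[6,5,0,4,4,5](1) P2=[3,4,0,1,2,5](2)
Move 5: P2 pit3 -> P1=[6,5,0,4,4,5](1) P2=[3,4,0,0,3,5](2)
Move 6: P2 pit1 -> P1=[6,5,0,4,4,5](1) P2=[3,0,1,1,4,6](2)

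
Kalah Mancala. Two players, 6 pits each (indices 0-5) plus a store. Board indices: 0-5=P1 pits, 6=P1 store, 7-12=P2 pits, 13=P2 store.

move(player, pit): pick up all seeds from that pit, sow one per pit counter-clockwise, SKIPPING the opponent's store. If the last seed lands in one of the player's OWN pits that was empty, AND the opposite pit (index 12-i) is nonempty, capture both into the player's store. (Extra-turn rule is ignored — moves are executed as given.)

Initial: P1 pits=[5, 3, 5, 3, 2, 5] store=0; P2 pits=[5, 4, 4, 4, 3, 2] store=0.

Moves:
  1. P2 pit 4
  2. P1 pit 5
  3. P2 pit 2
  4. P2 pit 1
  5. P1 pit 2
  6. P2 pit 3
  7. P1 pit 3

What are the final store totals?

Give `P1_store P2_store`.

Answer: 3 4

Derivation:
Move 1: P2 pit4 -> P1=[6,3,5,3,2,5](0) P2=[5,4,4,4,0,3](1)
Move 2: P1 pit5 -> P1=[6,3,5,3,2,0](1) P2=[6,5,5,5,0,3](1)
Move 3: P2 pit2 -> P1=[7,3,5,3,2,0](1) P2=[6,5,0,6,1,4](2)
Move 4: P2 pit1 -> P1=[7,3,5,3,2,0](1) P2=[6,0,1,7,2,5](3)
Move 5: P1 pit2 -> P1=[7,3,0,4,3,1](2) P2=[7,0,1,7,2,5](3)
Move 6: P2 pit3 -> P1=[8,4,1,5,3,1](2) P2=[7,0,1,0,3,6](4)
Move 7: P1 pit3 -> P1=[8,4,1,0,4,2](3) P2=[8,1,1,0,3,6](4)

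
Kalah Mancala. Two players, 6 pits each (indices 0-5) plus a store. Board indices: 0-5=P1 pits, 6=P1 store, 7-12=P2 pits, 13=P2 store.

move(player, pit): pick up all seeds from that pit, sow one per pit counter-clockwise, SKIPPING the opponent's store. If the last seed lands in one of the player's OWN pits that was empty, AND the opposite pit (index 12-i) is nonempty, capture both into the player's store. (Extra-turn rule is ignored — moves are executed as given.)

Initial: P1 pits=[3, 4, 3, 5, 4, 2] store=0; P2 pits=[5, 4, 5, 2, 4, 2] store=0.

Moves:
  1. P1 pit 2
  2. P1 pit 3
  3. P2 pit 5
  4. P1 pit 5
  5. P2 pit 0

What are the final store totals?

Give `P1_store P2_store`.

Move 1: P1 pit2 -> P1=[3,4,0,6,5,3](0) P2=[5,4,5,2,4,2](0)
Move 2: P1 pit3 -> P1=[3,4,0,0,6,4](1) P2=[6,5,6,2,4,2](0)
Move 3: P2 pit5 -> P1=[4,4,0,0,6,4](1) P2=[6,5,6,2,4,0](1)
Move 4: P1 pit5 -> P1=[4,4,0,0,6,0](2) P2=[7,6,7,2,4,0](1)
Move 5: P2 pit0 -> P1=[5,4,0,0,6,0](2) P2=[0,7,8,3,5,1](2)

Answer: 2 2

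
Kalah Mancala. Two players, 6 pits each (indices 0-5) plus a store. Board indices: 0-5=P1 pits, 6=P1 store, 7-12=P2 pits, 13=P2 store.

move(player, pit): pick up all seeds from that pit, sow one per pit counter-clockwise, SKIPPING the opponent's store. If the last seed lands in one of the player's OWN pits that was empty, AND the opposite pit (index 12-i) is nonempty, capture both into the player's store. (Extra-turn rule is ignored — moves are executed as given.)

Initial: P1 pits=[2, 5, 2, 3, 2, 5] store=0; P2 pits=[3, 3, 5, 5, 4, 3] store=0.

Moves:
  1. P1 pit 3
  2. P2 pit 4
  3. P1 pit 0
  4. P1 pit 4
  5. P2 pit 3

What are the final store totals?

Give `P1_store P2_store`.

Move 1: P1 pit3 -> P1=[2,5,2,0,3,6](1) P2=[3,3,5,5,4,3](0)
Move 2: P2 pit4 -> P1=[3,6,2,0,3,6](1) P2=[3,3,5,5,0,4](1)
Move 3: P1 pit0 -> P1=[0,7,3,0,3,6](7) P2=[3,3,0,5,0,4](1)
Move 4: P1 pit4 -> P1=[0,7,3,0,0,7](8) P2=[4,3,0,5,0,4](1)
Move 5: P2 pit3 -> P1=[1,8,3,0,0,7](8) P2=[4,3,0,0,1,5](2)

Answer: 8 2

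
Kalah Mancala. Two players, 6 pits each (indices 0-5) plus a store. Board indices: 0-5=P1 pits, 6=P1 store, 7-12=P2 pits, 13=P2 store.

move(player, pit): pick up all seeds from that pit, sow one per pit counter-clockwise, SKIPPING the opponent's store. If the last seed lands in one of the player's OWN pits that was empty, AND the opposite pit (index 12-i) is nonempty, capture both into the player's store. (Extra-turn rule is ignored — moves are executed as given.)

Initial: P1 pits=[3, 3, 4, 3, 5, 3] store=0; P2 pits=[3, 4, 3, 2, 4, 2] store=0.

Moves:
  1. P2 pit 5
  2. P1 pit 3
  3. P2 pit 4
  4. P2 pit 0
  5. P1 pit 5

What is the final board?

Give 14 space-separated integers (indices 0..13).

Answer: 5 4 4 0 6 0 2 1 6 5 3 0 1 2

Derivation:
Move 1: P2 pit5 -> P1=[4,3,4,3,5,3](0) P2=[3,4,3,2,4,0](1)
Move 2: P1 pit3 -> P1=[4,3,4,0,6,4](1) P2=[3,4,3,2,4,0](1)
Move 3: P2 pit4 -> P1=[5,4,4,0,6,4](1) P2=[3,4,3,2,0,1](2)
Move 4: P2 pit0 -> P1=[5,4,4,0,6,4](1) P2=[0,5,4,3,0,1](2)
Move 5: P1 pit5 -> P1=[5,4,4,0,6,0](2) P2=[1,6,5,3,0,1](2)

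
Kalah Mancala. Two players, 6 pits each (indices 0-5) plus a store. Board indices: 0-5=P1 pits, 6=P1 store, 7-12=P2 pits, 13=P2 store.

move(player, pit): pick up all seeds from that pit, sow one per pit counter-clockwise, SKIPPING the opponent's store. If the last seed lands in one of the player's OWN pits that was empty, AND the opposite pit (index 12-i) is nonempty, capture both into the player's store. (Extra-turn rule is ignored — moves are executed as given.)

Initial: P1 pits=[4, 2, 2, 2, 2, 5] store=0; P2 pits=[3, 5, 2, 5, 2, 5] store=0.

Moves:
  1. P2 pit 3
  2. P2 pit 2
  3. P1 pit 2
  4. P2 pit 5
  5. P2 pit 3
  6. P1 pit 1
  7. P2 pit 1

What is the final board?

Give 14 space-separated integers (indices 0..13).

Answer: 6 0 2 5 5 6 0 3 0 1 1 6 1 3

Derivation:
Move 1: P2 pit3 -> P1=[5,3,2,2,2,5](0) P2=[3,5,2,0,3,6](1)
Move 2: P2 pit2 -> P1=[5,3,2,2,2,5](0) P2=[3,5,0,1,4,6](1)
Move 3: P1 pit2 -> P1=[5,3,0,3,3,5](0) P2=[3,5,0,1,4,6](1)
Move 4: P2 pit5 -> P1=[6,4,1,4,4,5](0) P2=[3,5,0,1,4,0](2)
Move 5: P2 pit3 -> P1=[6,4,1,4,4,5](0) P2=[3,5,0,0,5,0](2)
Move 6: P1 pit1 -> P1=[6,0,2,5,5,6](0) P2=[3,5,0,0,5,0](2)
Move 7: P2 pit1 -> P1=[6,0,2,5,5,6](0) P2=[3,0,1,1,6,1](3)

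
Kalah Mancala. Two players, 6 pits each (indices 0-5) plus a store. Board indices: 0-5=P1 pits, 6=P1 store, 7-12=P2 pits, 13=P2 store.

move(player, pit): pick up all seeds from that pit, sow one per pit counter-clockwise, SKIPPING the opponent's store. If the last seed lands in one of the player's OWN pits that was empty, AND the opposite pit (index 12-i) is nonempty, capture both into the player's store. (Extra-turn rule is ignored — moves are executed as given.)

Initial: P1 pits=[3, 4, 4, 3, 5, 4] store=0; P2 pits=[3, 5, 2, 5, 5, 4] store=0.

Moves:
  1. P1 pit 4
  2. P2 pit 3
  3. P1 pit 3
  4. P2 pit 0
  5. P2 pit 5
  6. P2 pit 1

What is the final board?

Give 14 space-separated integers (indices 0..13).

Answer: 6 7 5 1 1 6 2 0 0 5 2 8 1 3

Derivation:
Move 1: P1 pit4 -> P1=[3,4,4,3,0,5](1) P2=[4,6,3,5,5,4](0)
Move 2: P2 pit3 -> P1=[4,5,4,3,0,5](1) P2=[4,6,3,0,6,5](1)
Move 3: P1 pit3 -> P1=[4,5,4,0,1,6](2) P2=[4,6,3,0,6,5](1)
Move 4: P2 pit0 -> P1=[4,5,4,0,1,6](2) P2=[0,7,4,1,7,5](1)
Move 5: P2 pit5 -> P1=[5,6,5,1,1,6](2) P2=[0,7,4,1,7,0](2)
Move 6: P2 pit1 -> P1=[6,7,5,1,1,6](2) P2=[0,0,5,2,8,1](3)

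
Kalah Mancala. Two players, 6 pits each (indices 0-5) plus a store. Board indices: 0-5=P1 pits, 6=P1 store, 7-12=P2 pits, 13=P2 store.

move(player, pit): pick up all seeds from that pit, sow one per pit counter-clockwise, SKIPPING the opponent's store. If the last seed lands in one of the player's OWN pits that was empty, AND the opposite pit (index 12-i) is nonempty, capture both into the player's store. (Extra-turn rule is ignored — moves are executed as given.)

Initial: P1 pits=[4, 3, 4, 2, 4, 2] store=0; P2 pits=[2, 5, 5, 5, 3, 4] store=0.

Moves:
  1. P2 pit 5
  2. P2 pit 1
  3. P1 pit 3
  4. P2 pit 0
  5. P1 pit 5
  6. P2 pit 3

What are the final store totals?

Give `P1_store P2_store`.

Answer: 1 3

Derivation:
Move 1: P2 pit5 -> P1=[5,4,5,2,4,2](0) P2=[2,5,5,5,3,0](1)
Move 2: P2 pit1 -> P1=[5,4,5,2,4,2](0) P2=[2,0,6,6,4,1](2)
Move 3: P1 pit3 -> P1=[5,4,5,0,5,3](0) P2=[2,0,6,6,4,1](2)
Move 4: P2 pit0 -> P1=[5,4,5,0,5,3](0) P2=[0,1,7,6,4,1](2)
Move 5: P1 pit5 -> P1=[5,4,5,0,5,0](1) P2=[1,2,7,6,4,1](2)
Move 6: P2 pit3 -> P1=[6,5,6,0,5,0](1) P2=[1,2,7,0,5,2](3)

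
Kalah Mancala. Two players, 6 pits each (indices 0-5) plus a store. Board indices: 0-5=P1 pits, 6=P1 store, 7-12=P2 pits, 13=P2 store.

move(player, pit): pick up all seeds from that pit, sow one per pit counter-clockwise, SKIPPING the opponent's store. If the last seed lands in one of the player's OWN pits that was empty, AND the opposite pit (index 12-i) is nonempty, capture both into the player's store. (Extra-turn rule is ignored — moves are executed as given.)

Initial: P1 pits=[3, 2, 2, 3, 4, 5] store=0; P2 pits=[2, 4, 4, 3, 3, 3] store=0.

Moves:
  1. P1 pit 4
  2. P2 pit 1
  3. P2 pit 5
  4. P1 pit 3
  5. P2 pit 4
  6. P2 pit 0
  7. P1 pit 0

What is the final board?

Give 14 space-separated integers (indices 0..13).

Move 1: P1 pit4 -> P1=[3,2,2,3,0,6](1) P2=[3,5,4,3,3,3](0)
Move 2: P2 pit1 -> P1=[3,2,2,3,0,6](1) P2=[3,0,5,4,4,4](1)
Move 3: P2 pit5 -> P1=[4,3,3,3,0,6](1) P2=[3,0,5,4,4,0](2)
Move 4: P1 pit3 -> P1=[4,3,3,0,1,7](2) P2=[3,0,5,4,4,0](2)
Move 5: P2 pit4 -> P1=[5,4,3,0,1,7](2) P2=[3,0,5,4,0,1](3)
Move 6: P2 pit0 -> P1=[5,4,3,0,1,7](2) P2=[0,1,6,5,0,1](3)
Move 7: P1 pit0 -> P1=[0,5,4,1,2,8](2) P2=[0,1,6,5,0,1](3)

Answer: 0 5 4 1 2 8 2 0 1 6 5 0 1 3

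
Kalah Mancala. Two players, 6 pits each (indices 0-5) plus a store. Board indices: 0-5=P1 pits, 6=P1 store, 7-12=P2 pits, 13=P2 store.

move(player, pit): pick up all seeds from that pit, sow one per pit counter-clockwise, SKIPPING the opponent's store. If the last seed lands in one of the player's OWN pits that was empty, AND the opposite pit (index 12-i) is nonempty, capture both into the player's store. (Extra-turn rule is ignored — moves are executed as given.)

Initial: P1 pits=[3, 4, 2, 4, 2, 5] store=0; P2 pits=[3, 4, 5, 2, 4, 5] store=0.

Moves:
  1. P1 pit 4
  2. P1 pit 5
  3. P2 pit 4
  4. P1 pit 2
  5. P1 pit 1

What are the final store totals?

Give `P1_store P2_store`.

Answer: 8 1

Derivation:
Move 1: P1 pit4 -> P1=[3,4,2,4,0,6](1) P2=[3,4,5,2,4,5](0)
Move 2: P1 pit5 -> P1=[3,4,2,4,0,0](2) P2=[4,5,6,3,5,5](0)
Move 3: P2 pit4 -> P1=[4,5,3,4,0,0](2) P2=[4,5,6,3,0,6](1)
Move 4: P1 pit2 -> P1=[4,5,0,5,1,0](7) P2=[0,5,6,3,0,6](1)
Move 5: P1 pit1 -> P1=[4,0,1,6,2,1](8) P2=[0,5,6,3,0,6](1)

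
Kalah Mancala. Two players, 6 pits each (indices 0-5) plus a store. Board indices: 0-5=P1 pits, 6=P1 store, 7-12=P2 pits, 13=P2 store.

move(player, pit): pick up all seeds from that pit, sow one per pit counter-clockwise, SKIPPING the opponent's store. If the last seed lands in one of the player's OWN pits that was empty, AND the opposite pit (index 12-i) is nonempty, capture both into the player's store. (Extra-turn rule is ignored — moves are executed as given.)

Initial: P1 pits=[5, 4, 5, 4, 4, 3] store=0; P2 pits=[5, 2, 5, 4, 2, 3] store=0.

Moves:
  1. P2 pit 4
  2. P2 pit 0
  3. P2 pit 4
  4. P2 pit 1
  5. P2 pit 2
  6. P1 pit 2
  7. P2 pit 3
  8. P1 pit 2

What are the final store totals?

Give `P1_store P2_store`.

Answer: 1 8

Derivation:
Move 1: P2 pit4 -> P1=[5,4,5,4,4,3](0) P2=[5,2,5,4,0,4](1)
Move 2: P2 pit0 -> P1=[5,4,5,4,4,3](0) P2=[0,3,6,5,1,5](1)
Move 3: P2 pit4 -> P1=[5,4,5,4,4,3](0) P2=[0,3,6,5,0,6](1)
Move 4: P2 pit1 -> P1=[5,0,5,4,4,3](0) P2=[0,0,7,6,0,6](6)
Move 5: P2 pit2 -> P1=[6,1,6,4,4,3](0) P2=[0,0,0,7,1,7](7)
Move 6: P1 pit2 -> P1=[6,1,0,5,5,4](1) P2=[1,1,0,7,1,7](7)
Move 7: P2 pit3 -> P1=[7,2,1,6,5,4](1) P2=[1,1,0,0,2,8](8)
Move 8: P1 pit2 -> P1=[7,2,0,7,5,4](1) P2=[1,1,0,0,2,8](8)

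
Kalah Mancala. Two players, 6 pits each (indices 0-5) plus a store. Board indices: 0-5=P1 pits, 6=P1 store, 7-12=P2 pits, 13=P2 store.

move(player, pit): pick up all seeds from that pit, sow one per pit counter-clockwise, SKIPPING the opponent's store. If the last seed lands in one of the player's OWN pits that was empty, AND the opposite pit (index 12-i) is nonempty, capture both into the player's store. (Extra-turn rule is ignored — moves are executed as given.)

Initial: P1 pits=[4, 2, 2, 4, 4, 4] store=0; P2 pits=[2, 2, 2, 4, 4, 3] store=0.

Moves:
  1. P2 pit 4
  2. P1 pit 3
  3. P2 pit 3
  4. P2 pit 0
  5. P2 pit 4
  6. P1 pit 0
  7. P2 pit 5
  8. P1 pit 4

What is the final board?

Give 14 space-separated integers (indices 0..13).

Move 1: P2 pit4 -> P1=[5,3,2,4,4,4](0) P2=[2,2,2,4,0,4](1)
Move 2: P1 pit3 -> P1=[5,3,2,0,5,5](1) P2=[3,2,2,4,0,4](1)
Move 3: P2 pit3 -> P1=[6,3,2,0,5,5](1) P2=[3,2,2,0,1,5](2)
Move 4: P2 pit0 -> P1=[6,3,0,0,5,5](1) P2=[0,3,3,0,1,5](5)
Move 5: P2 pit4 -> P1=[6,3,0,0,5,5](1) P2=[0,3,3,0,0,6](5)
Move 6: P1 pit0 -> P1=[0,4,1,1,6,6](2) P2=[0,3,3,0,0,6](5)
Move 7: P2 pit5 -> P1=[1,5,2,2,7,6](2) P2=[0,3,3,0,0,0](6)
Move 8: P1 pit4 -> P1=[1,5,2,2,0,7](3) P2=[1,4,4,1,1,0](6)

Answer: 1 5 2 2 0 7 3 1 4 4 1 1 0 6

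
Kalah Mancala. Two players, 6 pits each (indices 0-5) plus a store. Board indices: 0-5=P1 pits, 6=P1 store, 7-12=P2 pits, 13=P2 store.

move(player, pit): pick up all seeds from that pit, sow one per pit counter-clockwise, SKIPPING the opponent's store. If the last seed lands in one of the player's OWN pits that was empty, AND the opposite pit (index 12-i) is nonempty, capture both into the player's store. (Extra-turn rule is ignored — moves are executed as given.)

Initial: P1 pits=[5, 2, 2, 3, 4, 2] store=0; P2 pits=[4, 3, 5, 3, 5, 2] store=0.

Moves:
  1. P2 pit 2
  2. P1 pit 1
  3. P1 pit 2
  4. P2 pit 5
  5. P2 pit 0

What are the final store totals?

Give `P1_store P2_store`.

Move 1: P2 pit2 -> P1=[6,2,2,3,4,2](0) P2=[4,3,0,4,6,3](1)
Move 2: P1 pit1 -> P1=[6,0,3,4,4,2](0) P2=[4,3,0,4,6,3](1)
Move 3: P1 pit2 -> P1=[6,0,0,5,5,3](0) P2=[4,3,0,4,6,3](1)
Move 4: P2 pit5 -> P1=[7,1,0,5,5,3](0) P2=[4,3,0,4,6,0](2)
Move 5: P2 pit0 -> P1=[7,1,0,5,5,3](0) P2=[0,4,1,5,7,0](2)

Answer: 0 2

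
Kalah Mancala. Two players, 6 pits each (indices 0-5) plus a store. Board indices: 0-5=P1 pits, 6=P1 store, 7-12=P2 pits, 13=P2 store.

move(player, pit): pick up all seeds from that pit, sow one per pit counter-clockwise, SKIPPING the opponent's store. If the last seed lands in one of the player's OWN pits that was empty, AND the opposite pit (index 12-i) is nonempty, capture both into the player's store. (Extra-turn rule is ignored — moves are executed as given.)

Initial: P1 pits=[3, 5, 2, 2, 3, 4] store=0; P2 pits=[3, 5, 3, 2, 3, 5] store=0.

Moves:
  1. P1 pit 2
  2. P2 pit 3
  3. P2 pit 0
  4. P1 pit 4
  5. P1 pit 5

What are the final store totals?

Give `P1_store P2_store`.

Move 1: P1 pit2 -> P1=[3,5,0,3,4,4](0) P2=[3,5,3,2,3,5](0)
Move 2: P2 pit3 -> P1=[3,5,0,3,4,4](0) P2=[3,5,3,0,4,6](0)
Move 3: P2 pit0 -> P1=[3,5,0,3,4,4](0) P2=[0,6,4,1,4,6](0)
Move 4: P1 pit4 -> P1=[3,5,0,3,0,5](1) P2=[1,7,4,1,4,6](0)
Move 5: P1 pit5 -> P1=[3,5,0,3,0,0](2) P2=[2,8,5,2,4,6](0)

Answer: 2 0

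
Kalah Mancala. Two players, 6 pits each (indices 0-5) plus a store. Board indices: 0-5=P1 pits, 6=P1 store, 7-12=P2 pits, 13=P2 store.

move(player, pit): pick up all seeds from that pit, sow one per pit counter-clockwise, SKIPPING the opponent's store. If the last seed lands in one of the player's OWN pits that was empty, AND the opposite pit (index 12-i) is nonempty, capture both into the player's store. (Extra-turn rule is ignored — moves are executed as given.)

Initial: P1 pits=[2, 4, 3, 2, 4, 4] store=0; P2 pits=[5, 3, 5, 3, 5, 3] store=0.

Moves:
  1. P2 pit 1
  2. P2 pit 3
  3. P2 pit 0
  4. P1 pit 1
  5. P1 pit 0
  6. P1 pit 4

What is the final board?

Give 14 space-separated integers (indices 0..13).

Answer: 0 1 5 4 0 6 1 1 2 8 1 8 5 1

Derivation:
Move 1: P2 pit1 -> P1=[2,4,3,2,4,4](0) P2=[5,0,6,4,6,3](0)
Move 2: P2 pit3 -> P1=[3,4,3,2,4,4](0) P2=[5,0,6,0,7,4](1)
Move 3: P2 pit0 -> P1=[3,4,3,2,4,4](0) P2=[0,1,7,1,8,5](1)
Move 4: P1 pit1 -> P1=[3,0,4,3,5,5](0) P2=[0,1,7,1,8,5](1)
Move 5: P1 pit0 -> P1=[0,1,5,4,5,5](0) P2=[0,1,7,1,8,5](1)
Move 6: P1 pit4 -> P1=[0,1,5,4,0,6](1) P2=[1,2,8,1,8,5](1)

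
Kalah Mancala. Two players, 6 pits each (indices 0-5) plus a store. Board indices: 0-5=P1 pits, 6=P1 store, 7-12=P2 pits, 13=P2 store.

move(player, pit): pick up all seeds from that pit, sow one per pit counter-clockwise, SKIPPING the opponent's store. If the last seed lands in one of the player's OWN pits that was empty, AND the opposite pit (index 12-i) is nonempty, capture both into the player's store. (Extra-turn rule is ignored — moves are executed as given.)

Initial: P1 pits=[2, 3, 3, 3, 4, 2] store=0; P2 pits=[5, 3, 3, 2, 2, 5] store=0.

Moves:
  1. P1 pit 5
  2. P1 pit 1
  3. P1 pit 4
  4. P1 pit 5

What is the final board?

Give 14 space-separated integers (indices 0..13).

Move 1: P1 pit5 -> P1=[2,3,3,3,4,0](1) P2=[6,3,3,2,2,5](0)
Move 2: P1 pit1 -> P1=[2,0,4,4,5,0](1) P2=[6,3,3,2,2,5](0)
Move 3: P1 pit4 -> P1=[2,0,4,4,0,1](2) P2=[7,4,4,2,2,5](0)
Move 4: P1 pit5 -> P1=[2,0,4,4,0,0](3) P2=[7,4,4,2,2,5](0)

Answer: 2 0 4 4 0 0 3 7 4 4 2 2 5 0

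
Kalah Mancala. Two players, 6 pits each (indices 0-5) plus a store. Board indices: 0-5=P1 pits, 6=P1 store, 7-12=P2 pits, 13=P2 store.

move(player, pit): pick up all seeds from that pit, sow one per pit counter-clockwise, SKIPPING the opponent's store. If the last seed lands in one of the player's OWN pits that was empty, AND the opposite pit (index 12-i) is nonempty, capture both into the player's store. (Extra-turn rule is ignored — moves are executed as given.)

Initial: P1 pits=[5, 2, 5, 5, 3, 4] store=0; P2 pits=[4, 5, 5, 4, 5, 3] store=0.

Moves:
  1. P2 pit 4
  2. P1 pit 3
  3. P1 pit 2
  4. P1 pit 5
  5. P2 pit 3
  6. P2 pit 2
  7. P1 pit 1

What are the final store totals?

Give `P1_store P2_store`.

Move 1: P2 pit4 -> P1=[6,3,6,5,3,4](0) P2=[4,5,5,4,0,4](1)
Move 2: P1 pit3 -> P1=[6,3,6,0,4,5](1) P2=[5,6,5,4,0,4](1)
Move 3: P1 pit2 -> P1=[6,3,0,1,5,6](2) P2=[6,7,5,4,0,4](1)
Move 4: P1 pit5 -> P1=[6,3,0,1,5,0](3) P2=[7,8,6,5,1,4](1)
Move 5: P2 pit3 -> P1=[7,4,0,1,5,0](3) P2=[7,8,6,0,2,5](2)
Move 6: P2 pit2 -> P1=[8,5,0,1,5,0](3) P2=[7,8,0,1,3,6](3)
Move 7: P1 pit1 -> P1=[8,0,1,2,6,1](4) P2=[7,8,0,1,3,6](3)

Answer: 4 3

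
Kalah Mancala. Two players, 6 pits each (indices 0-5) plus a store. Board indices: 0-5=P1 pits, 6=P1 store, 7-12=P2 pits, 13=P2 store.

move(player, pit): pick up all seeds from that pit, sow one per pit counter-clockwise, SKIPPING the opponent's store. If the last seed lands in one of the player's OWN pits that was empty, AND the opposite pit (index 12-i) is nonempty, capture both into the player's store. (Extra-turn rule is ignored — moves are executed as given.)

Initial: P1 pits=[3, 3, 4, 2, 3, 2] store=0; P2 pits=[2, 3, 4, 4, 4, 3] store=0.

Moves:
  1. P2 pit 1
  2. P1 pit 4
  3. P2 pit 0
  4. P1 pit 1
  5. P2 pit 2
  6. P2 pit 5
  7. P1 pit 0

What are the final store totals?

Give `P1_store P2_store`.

Answer: 3 2

Derivation:
Move 1: P2 pit1 -> P1=[3,3,4,2,3,2](0) P2=[2,0,5,5,5,3](0)
Move 2: P1 pit4 -> P1=[3,3,4,2,0,3](1) P2=[3,0,5,5,5,3](0)
Move 3: P2 pit0 -> P1=[3,3,4,2,0,3](1) P2=[0,1,6,6,5,3](0)
Move 4: P1 pit1 -> P1=[3,0,5,3,0,3](3) P2=[0,0,6,6,5,3](0)
Move 5: P2 pit2 -> P1=[4,1,5,3,0,3](3) P2=[0,0,0,7,6,4](1)
Move 6: P2 pit5 -> P1=[5,2,6,3,0,3](3) P2=[0,0,0,7,6,0](2)
Move 7: P1 pit0 -> P1=[0,3,7,4,1,4](3) P2=[0,0,0,7,6,0](2)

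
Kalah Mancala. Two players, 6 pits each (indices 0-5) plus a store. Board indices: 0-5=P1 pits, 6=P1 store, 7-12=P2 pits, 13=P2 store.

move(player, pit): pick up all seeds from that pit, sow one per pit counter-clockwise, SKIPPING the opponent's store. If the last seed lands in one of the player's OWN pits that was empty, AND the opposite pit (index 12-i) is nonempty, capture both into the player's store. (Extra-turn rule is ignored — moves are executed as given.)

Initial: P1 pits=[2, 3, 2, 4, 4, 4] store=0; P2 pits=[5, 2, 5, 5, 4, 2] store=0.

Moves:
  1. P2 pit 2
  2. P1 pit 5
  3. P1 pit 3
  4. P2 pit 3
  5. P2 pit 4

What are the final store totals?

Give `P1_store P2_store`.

Answer: 2 3

Derivation:
Move 1: P2 pit2 -> P1=[3,3,2,4,4,4](0) P2=[5,2,0,6,5,3](1)
Move 2: P1 pit5 -> P1=[3,3,2,4,4,0](1) P2=[6,3,1,6,5,3](1)
Move 3: P1 pit3 -> P1=[3,3,2,0,5,1](2) P2=[7,3,1,6,5,3](1)
Move 4: P2 pit3 -> P1=[4,4,3,0,5,1](2) P2=[7,3,1,0,6,4](2)
Move 5: P2 pit4 -> P1=[5,5,4,1,5,1](2) P2=[7,3,1,0,0,5](3)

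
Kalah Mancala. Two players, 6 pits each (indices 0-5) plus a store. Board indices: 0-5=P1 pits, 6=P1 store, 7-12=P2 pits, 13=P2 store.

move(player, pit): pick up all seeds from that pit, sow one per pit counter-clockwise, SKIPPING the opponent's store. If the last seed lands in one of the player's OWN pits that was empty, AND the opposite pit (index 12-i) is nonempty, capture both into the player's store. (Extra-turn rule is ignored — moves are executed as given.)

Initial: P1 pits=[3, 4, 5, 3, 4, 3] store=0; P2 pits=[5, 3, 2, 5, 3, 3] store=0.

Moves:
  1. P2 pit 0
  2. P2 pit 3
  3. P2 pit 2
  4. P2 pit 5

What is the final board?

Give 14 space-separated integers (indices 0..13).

Move 1: P2 pit0 -> P1=[3,4,5,3,4,3](0) P2=[0,4,3,6,4,4](0)
Move 2: P2 pit3 -> P1=[4,5,6,3,4,3](0) P2=[0,4,3,0,5,5](1)
Move 3: P2 pit2 -> P1=[4,5,6,3,4,3](0) P2=[0,4,0,1,6,6](1)
Move 4: P2 pit5 -> P1=[5,6,7,4,5,3](0) P2=[0,4,0,1,6,0](2)

Answer: 5 6 7 4 5 3 0 0 4 0 1 6 0 2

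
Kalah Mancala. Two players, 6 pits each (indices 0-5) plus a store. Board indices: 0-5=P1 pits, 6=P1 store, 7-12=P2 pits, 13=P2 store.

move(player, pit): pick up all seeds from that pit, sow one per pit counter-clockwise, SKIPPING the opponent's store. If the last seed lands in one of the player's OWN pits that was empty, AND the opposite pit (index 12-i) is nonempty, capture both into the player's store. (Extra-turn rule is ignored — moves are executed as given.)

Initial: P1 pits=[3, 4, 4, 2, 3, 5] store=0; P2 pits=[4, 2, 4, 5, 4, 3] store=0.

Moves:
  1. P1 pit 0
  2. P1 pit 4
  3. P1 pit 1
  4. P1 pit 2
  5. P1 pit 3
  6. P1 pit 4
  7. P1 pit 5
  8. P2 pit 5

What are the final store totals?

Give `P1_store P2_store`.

Answer: 13 1

Derivation:
Move 1: P1 pit0 -> P1=[0,5,5,3,3,5](0) P2=[4,2,4,5,4,3](0)
Move 2: P1 pit4 -> P1=[0,5,5,3,0,6](1) P2=[5,2,4,5,4,3](0)
Move 3: P1 pit1 -> P1=[0,0,6,4,1,7](2) P2=[5,2,4,5,4,3](0)
Move 4: P1 pit2 -> P1=[0,0,0,5,2,8](3) P2=[6,3,4,5,4,3](0)
Move 5: P1 pit3 -> P1=[0,0,0,0,3,9](4) P2=[7,4,4,5,4,3](0)
Move 6: P1 pit4 -> P1=[0,0,0,0,0,10](5) P2=[8,4,4,5,4,3](0)
Move 7: P1 pit5 -> P1=[1,1,0,0,0,0](13) P2=[9,5,5,0,5,4](0)
Move 8: P2 pit5 -> P1=[2,2,1,0,0,0](13) P2=[9,5,5,0,5,0](1)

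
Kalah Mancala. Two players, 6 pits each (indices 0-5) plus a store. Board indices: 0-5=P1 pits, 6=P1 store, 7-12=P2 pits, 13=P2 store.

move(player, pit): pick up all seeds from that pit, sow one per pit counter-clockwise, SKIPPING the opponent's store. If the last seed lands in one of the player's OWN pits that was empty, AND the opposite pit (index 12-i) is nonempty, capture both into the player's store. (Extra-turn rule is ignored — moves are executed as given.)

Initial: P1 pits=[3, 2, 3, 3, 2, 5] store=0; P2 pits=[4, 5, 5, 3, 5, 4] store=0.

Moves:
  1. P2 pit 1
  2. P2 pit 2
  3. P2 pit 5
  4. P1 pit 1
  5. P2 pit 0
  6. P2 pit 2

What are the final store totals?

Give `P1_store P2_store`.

Answer: 0 3

Derivation:
Move 1: P2 pit1 -> P1=[3,2,3,3,2,5](0) P2=[4,0,6,4,6,5](1)
Move 2: P2 pit2 -> P1=[4,3,3,3,2,5](0) P2=[4,0,0,5,7,6](2)
Move 3: P2 pit5 -> P1=[5,4,4,4,3,5](0) P2=[4,0,0,5,7,0](3)
Move 4: P1 pit1 -> P1=[5,0,5,5,4,6](0) P2=[4,0,0,5,7,0](3)
Move 5: P2 pit0 -> P1=[5,0,5,5,4,6](0) P2=[0,1,1,6,8,0](3)
Move 6: P2 pit2 -> P1=[5,0,5,5,4,6](0) P2=[0,1,0,7,8,0](3)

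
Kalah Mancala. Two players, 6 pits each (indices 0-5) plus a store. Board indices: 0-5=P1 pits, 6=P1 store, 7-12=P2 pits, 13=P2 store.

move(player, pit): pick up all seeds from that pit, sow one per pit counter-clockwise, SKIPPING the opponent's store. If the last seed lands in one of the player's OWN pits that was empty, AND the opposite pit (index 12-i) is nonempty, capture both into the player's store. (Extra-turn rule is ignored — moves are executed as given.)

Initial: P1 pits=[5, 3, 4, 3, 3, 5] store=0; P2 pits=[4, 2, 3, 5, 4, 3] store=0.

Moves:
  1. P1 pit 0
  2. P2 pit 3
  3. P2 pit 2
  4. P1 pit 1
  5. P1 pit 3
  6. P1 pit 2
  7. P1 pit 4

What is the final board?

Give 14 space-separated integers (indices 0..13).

Move 1: P1 pit0 -> P1=[0,4,5,4,4,6](0) P2=[4,2,3,5,4,3](0)
Move 2: P2 pit3 -> P1=[1,5,5,4,4,6](0) P2=[4,2,3,0,5,4](1)
Move 3: P2 pit2 -> P1=[1,5,5,4,4,6](0) P2=[4,2,0,1,6,5](1)
Move 4: P1 pit1 -> P1=[1,0,6,5,5,7](1) P2=[4,2,0,1,6,5](1)
Move 5: P1 pit3 -> P1=[1,0,6,0,6,8](2) P2=[5,3,0,1,6,5](1)
Move 6: P1 pit2 -> P1=[1,0,0,1,7,9](3) P2=[6,4,0,1,6,5](1)
Move 7: P1 pit4 -> P1=[1,0,0,1,0,10](4) P2=[7,5,1,2,7,5](1)

Answer: 1 0 0 1 0 10 4 7 5 1 2 7 5 1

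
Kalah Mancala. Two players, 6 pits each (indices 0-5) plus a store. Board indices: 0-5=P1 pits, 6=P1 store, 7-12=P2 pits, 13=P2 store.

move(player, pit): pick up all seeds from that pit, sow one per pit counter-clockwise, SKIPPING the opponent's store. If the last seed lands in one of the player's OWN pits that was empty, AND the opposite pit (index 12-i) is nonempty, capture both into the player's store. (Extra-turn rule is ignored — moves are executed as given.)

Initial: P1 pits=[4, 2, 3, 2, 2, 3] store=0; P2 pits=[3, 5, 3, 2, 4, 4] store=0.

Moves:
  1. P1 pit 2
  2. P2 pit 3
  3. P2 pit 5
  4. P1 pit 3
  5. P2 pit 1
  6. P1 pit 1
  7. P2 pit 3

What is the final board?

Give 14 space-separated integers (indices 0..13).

Answer: 5 0 2 1 5 5 1 4 0 4 0 7 1 2

Derivation:
Move 1: P1 pit2 -> P1=[4,2,0,3,3,4](0) P2=[3,5,3,2,4,4](0)
Move 2: P2 pit3 -> P1=[4,2,0,3,3,4](0) P2=[3,5,3,0,5,5](0)
Move 3: P2 pit5 -> P1=[5,3,1,4,3,4](0) P2=[3,5,3,0,5,0](1)
Move 4: P1 pit3 -> P1=[5,3,1,0,4,5](1) P2=[4,5,3,0,5,0](1)
Move 5: P2 pit1 -> P1=[5,3,1,0,4,5](1) P2=[4,0,4,1,6,1](2)
Move 6: P1 pit1 -> P1=[5,0,2,1,5,5](1) P2=[4,0,4,1,6,1](2)
Move 7: P2 pit3 -> P1=[5,0,2,1,5,5](1) P2=[4,0,4,0,7,1](2)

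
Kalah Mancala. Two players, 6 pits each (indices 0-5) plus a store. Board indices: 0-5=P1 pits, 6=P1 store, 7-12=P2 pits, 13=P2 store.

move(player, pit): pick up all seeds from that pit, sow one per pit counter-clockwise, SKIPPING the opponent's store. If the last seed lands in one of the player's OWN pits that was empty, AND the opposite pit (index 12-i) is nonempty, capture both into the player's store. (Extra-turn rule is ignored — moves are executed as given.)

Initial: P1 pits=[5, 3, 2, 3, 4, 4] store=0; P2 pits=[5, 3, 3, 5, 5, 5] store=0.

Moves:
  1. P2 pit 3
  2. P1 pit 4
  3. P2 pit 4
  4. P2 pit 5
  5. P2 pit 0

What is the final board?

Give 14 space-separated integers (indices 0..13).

Answer: 8 6 4 5 1 6 1 0 5 4 1 1 1 4

Derivation:
Move 1: P2 pit3 -> P1=[6,4,2,3,4,4](0) P2=[5,3,3,0,6,6](1)
Move 2: P1 pit4 -> P1=[6,4,2,3,0,5](1) P2=[6,4,3,0,6,6](1)
Move 3: P2 pit4 -> P1=[7,5,3,4,0,5](1) P2=[6,4,3,0,0,7](2)
Move 4: P2 pit5 -> P1=[8,6,4,5,1,6](1) P2=[6,4,3,0,0,0](3)
Move 5: P2 pit0 -> P1=[8,6,4,5,1,6](1) P2=[0,5,4,1,1,1](4)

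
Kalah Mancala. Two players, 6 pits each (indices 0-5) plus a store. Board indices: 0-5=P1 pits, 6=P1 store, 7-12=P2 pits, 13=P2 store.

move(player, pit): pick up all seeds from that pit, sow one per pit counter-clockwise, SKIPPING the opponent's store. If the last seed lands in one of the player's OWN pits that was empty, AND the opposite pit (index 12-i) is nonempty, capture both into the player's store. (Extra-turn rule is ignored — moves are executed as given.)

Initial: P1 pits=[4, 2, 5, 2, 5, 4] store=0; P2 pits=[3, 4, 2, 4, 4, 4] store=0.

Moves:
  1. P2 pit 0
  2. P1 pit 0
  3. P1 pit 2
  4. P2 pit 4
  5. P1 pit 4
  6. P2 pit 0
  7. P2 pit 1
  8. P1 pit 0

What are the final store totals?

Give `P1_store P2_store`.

Answer: 2 2

Derivation:
Move 1: P2 pit0 -> P1=[4,2,5,2,5,4](0) P2=[0,5,3,5,4,4](0)
Move 2: P1 pit0 -> P1=[0,3,6,3,6,4](0) P2=[0,5,3,5,4,4](0)
Move 3: P1 pit2 -> P1=[0,3,0,4,7,5](1) P2=[1,6,3,5,4,4](0)
Move 4: P2 pit4 -> P1=[1,4,0,4,7,5](1) P2=[1,6,3,5,0,5](1)
Move 5: P1 pit4 -> P1=[1,4,0,4,0,6](2) P2=[2,7,4,6,1,5](1)
Move 6: P2 pit0 -> P1=[1,4,0,4,0,6](2) P2=[0,8,5,6,1,5](1)
Move 7: P2 pit1 -> P1=[2,5,1,4,0,6](2) P2=[0,0,6,7,2,6](2)
Move 8: P1 pit0 -> P1=[0,6,2,4,0,6](2) P2=[0,0,6,7,2,6](2)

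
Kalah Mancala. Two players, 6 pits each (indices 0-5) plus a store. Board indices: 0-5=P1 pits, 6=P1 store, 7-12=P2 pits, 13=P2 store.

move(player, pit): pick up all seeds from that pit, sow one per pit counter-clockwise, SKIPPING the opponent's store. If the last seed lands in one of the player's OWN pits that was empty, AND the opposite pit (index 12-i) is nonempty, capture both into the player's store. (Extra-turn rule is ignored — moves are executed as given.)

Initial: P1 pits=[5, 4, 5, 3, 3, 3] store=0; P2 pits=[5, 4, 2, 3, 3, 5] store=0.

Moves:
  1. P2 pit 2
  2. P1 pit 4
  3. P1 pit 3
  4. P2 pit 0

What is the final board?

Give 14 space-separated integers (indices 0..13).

Move 1: P2 pit2 -> P1=[5,4,5,3,3,3](0) P2=[5,4,0,4,4,5](0)
Move 2: P1 pit4 -> P1=[5,4,5,3,0,4](1) P2=[6,4,0,4,4,5](0)
Move 3: P1 pit3 -> P1=[5,4,5,0,1,5](2) P2=[6,4,0,4,4,5](0)
Move 4: P2 pit0 -> P1=[5,4,5,0,1,5](2) P2=[0,5,1,5,5,6](1)

Answer: 5 4 5 0 1 5 2 0 5 1 5 5 6 1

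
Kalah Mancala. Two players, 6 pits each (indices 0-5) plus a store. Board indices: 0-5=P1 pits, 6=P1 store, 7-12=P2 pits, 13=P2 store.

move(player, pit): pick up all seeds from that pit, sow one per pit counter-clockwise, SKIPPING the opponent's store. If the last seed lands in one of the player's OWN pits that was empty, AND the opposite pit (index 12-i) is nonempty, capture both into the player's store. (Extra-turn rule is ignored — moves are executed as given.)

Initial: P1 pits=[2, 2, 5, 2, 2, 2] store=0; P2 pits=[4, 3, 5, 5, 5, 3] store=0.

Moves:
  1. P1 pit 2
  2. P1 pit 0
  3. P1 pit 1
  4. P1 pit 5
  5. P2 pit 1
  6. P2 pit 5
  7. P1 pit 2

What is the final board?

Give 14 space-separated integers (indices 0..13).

Answer: 1 1 0 5 5 0 8 6 0 6 1 6 0 1

Derivation:
Move 1: P1 pit2 -> P1=[2,2,0,3,3,3](1) P2=[5,3,5,5,5,3](0)
Move 2: P1 pit0 -> P1=[0,3,0,3,3,3](7) P2=[5,3,5,0,5,3](0)
Move 3: P1 pit1 -> P1=[0,0,1,4,4,3](7) P2=[5,3,5,0,5,3](0)
Move 4: P1 pit5 -> P1=[0,0,1,4,4,0](8) P2=[6,4,5,0,5,3](0)
Move 5: P2 pit1 -> P1=[0,0,1,4,4,0](8) P2=[6,0,6,1,6,4](0)
Move 6: P2 pit5 -> P1=[1,1,2,4,4,0](8) P2=[6,0,6,1,6,0](1)
Move 7: P1 pit2 -> P1=[1,1,0,5,5,0](8) P2=[6,0,6,1,6,0](1)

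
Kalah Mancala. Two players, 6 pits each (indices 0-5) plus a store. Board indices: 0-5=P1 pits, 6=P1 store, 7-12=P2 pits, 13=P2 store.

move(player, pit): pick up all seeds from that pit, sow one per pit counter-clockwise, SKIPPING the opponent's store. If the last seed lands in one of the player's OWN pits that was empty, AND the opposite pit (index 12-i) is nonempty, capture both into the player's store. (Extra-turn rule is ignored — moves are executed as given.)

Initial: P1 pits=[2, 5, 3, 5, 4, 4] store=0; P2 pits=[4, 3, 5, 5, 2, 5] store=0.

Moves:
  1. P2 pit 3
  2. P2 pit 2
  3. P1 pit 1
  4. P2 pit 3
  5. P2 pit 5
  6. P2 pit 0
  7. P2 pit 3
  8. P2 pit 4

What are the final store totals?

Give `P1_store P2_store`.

Move 1: P2 pit3 -> P1=[3,6,3,5,4,4](0) P2=[4,3,5,0,3,6](1)
Move 2: P2 pit2 -> P1=[4,6,3,5,4,4](0) P2=[4,3,0,1,4,7](2)
Move 3: P1 pit1 -> P1=[4,0,4,6,5,5](1) P2=[5,3,0,1,4,7](2)
Move 4: P2 pit3 -> P1=[4,0,4,6,5,5](1) P2=[5,3,0,0,5,7](2)
Move 5: P2 pit5 -> P1=[5,1,5,7,6,6](1) P2=[5,3,0,0,5,0](3)
Move 6: P2 pit0 -> P1=[0,1,5,7,6,6](1) P2=[0,4,1,1,6,0](9)
Move 7: P2 pit3 -> P1=[0,1,5,7,6,6](1) P2=[0,4,1,0,7,0](9)
Move 8: P2 pit4 -> P1=[1,2,6,8,7,6](1) P2=[0,4,1,0,0,1](10)

Answer: 1 10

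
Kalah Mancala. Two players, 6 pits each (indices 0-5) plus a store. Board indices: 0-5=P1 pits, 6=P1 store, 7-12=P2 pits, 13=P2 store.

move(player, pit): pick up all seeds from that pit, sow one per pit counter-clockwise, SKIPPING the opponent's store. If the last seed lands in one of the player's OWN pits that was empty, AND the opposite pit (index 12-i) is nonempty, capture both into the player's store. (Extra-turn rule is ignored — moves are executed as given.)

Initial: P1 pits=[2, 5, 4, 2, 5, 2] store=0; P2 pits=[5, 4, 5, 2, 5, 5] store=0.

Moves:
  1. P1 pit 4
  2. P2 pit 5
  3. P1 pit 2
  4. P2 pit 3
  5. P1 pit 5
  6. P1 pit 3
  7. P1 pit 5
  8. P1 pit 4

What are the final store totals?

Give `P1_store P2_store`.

Answer: 6 5

Derivation:
Move 1: P1 pit4 -> P1=[2,5,4,2,0,3](1) P2=[6,5,6,2,5,5](0)
Move 2: P2 pit5 -> P1=[3,6,5,3,0,3](1) P2=[6,5,6,2,5,0](1)
Move 3: P1 pit2 -> P1=[3,6,0,4,1,4](2) P2=[7,5,6,2,5,0](1)
Move 4: P2 pit3 -> P1=[0,6,0,4,1,4](2) P2=[7,5,6,0,6,0](5)
Move 5: P1 pit5 -> P1=[0,6,0,4,1,0](3) P2=[8,6,7,0,6,0](5)
Move 6: P1 pit3 -> P1=[0,6,0,0,2,1](4) P2=[9,6,7,0,6,0](5)
Move 7: P1 pit5 -> P1=[0,6,0,0,2,0](5) P2=[9,6,7,0,6,0](5)
Move 8: P1 pit4 -> P1=[0,6,0,0,0,1](6) P2=[9,6,7,0,6,0](5)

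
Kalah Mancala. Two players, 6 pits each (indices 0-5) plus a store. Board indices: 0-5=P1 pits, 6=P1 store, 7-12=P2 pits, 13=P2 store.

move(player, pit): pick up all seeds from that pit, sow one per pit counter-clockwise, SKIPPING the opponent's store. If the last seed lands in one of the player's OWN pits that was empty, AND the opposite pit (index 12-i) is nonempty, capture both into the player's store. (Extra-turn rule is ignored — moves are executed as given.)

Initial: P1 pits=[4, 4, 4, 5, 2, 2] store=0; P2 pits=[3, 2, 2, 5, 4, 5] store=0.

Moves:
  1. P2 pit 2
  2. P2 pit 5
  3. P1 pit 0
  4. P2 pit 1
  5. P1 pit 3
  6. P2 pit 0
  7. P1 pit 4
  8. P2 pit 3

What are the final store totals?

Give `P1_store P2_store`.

Move 1: P2 pit2 -> P1=[4,4,4,5,2,2](0) P2=[3,2,0,6,5,5](0)
Move 2: P2 pit5 -> P1=[5,5,5,6,2,2](0) P2=[3,2,0,6,5,0](1)
Move 3: P1 pit0 -> P1=[0,6,6,7,3,3](0) P2=[3,2,0,6,5,0](1)
Move 4: P2 pit1 -> P1=[0,6,6,7,3,3](0) P2=[3,0,1,7,5,0](1)
Move 5: P1 pit3 -> P1=[0,6,6,0,4,4](1) P2=[4,1,2,8,5,0](1)
Move 6: P2 pit0 -> P1=[0,6,6,0,4,4](1) P2=[0,2,3,9,6,0](1)
Move 7: P1 pit4 -> P1=[0,6,6,0,0,5](2) P2=[1,3,3,9,6,0](1)
Move 8: P2 pit3 -> P1=[1,7,7,1,1,6](2) P2=[1,3,3,0,7,1](2)

Answer: 2 2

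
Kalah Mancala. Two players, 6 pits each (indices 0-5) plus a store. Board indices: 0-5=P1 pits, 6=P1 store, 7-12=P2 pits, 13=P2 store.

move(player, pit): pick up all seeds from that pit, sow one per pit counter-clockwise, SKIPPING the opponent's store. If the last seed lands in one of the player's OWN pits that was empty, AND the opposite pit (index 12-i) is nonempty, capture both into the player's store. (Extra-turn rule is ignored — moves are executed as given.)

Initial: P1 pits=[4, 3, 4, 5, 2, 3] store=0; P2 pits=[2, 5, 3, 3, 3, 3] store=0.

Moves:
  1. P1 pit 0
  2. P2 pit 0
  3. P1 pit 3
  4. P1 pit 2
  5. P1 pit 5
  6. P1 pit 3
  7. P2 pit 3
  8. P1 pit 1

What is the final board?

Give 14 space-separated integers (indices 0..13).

Move 1: P1 pit0 -> P1=[0,4,5,6,3,3](0) P2=[2,5,3,3,3,3](0)
Move 2: P2 pit0 -> P1=[0,4,5,6,3,3](0) P2=[0,6,4,3,3,3](0)
Move 3: P1 pit3 -> P1=[0,4,5,0,4,4](1) P2=[1,7,5,3,3,3](0)
Move 4: P1 pit2 -> P1=[0,4,0,1,5,5](2) P2=[2,7,5,3,3,3](0)
Move 5: P1 pit5 -> P1=[0,4,0,1,5,0](3) P2=[3,8,6,4,3,3](0)
Move 6: P1 pit3 -> P1=[0,4,0,0,6,0](3) P2=[3,8,6,4,3,3](0)
Move 7: P2 pit3 -> P1=[1,4,0,0,6,0](3) P2=[3,8,6,0,4,4](1)
Move 8: P1 pit1 -> P1=[1,0,1,1,7,0](7) P2=[0,8,6,0,4,4](1)

Answer: 1 0 1 1 7 0 7 0 8 6 0 4 4 1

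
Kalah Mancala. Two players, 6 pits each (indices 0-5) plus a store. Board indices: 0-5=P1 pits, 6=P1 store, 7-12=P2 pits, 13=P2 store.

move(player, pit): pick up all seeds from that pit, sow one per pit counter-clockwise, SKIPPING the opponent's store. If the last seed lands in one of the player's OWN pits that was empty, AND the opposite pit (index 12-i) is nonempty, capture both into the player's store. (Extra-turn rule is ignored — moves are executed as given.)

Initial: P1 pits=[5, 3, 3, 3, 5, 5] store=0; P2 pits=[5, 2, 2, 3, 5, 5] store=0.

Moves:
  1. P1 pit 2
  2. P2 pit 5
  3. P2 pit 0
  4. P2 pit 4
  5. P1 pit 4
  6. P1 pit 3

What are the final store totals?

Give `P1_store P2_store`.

Move 1: P1 pit2 -> P1=[5,3,0,4,6,6](0) P2=[5,2,2,3,5,5](0)
Move 2: P2 pit5 -> P1=[6,4,1,5,6,6](0) P2=[5,2,2,3,5,0](1)
Move 3: P2 pit0 -> P1=[0,4,1,5,6,6](0) P2=[0,3,3,4,6,0](8)
Move 4: P2 pit4 -> P1=[1,5,2,6,6,6](0) P2=[0,3,3,4,0,1](9)
Move 5: P1 pit4 -> P1=[1,5,2,6,0,7](1) P2=[1,4,4,5,0,1](9)
Move 6: P1 pit3 -> P1=[1,5,2,0,1,8](2) P2=[2,5,5,5,0,1](9)

Answer: 2 9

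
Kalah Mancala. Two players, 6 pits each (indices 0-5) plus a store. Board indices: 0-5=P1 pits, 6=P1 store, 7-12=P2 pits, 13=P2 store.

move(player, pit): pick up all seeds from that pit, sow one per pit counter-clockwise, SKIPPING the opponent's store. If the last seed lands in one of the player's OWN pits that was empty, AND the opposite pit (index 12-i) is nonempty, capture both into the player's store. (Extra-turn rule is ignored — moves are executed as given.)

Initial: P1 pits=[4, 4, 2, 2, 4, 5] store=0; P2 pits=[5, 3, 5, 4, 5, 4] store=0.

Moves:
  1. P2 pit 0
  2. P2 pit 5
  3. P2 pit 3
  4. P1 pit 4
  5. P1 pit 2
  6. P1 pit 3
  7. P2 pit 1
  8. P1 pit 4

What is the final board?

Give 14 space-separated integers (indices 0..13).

Answer: 6 6 0 0 0 9 3 2 0 7 1 8 2 3

Derivation:
Move 1: P2 pit0 -> P1=[4,4,2,2,4,5](0) P2=[0,4,6,5,6,5](0)
Move 2: P2 pit5 -> P1=[5,5,3,3,4,5](0) P2=[0,4,6,5,6,0](1)
Move 3: P2 pit3 -> P1=[6,6,3,3,4,5](0) P2=[0,4,6,0,7,1](2)
Move 4: P1 pit4 -> P1=[6,6,3,3,0,6](1) P2=[1,5,6,0,7,1](2)
Move 5: P1 pit2 -> P1=[6,6,0,4,1,7](1) P2=[1,5,6,0,7,1](2)
Move 6: P1 pit3 -> P1=[6,6,0,0,2,8](2) P2=[2,5,6,0,7,1](2)
Move 7: P2 pit1 -> P1=[6,6,0,0,2,8](2) P2=[2,0,7,1,8,2](3)
Move 8: P1 pit4 -> P1=[6,6,0,0,0,9](3) P2=[2,0,7,1,8,2](3)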